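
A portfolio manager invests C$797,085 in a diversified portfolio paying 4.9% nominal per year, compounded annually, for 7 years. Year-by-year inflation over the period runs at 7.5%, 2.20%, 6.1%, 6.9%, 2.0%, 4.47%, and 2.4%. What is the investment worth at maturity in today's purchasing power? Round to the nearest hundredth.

Nominal value at maturity: C$797,085 × (1 + 4.9%)^7 ≈ C$1,114,122.78.
Price-level factor over 7 years: 1.075 × 1.0220 × 1.061 × 1.069 × 1.020 × 1.0447 × 1.024 ≈ 1.3597033648.
The maturity value deflated by that factor is the answer in today's purchasing power.

C$819,386.65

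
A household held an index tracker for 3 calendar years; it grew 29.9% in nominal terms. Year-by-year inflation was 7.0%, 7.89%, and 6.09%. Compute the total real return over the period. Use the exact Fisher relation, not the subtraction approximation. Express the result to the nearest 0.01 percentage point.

Cumulative inflation factor: 1.070 × 1.0789 × 1.0609 ≈ 1.22473.
Nominal growth factor: 1.29900. Real growth factor = 1.29900 / 1.22473 ≈ 1.06064.
Total real return ≈ 6.0644%.

6.06%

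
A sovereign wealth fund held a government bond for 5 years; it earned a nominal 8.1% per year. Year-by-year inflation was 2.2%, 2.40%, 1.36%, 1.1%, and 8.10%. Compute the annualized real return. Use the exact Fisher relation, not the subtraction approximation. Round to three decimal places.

Cumulative inflation factor: 1.022 × 1.0240 × 1.0136 × 1.011 × 1.0810 ≈ 1.15930.
Nominal growth factor: 1.47614. Real growth factor = 1.47614 / 1.15930 ≈ 1.27331.
Annualized: 1.27331^(1/5) − 1 ≈ 0.04951.

4.951%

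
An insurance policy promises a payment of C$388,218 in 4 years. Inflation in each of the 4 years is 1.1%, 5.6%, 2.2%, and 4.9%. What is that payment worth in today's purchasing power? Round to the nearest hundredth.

Price-level factor over 4 years: 1.011 × 1.056 × 1.022 × 1.049 ≈ 1.1445676260.
Purchasing power today: C$388,218 divided by that factor.

C$339,183.10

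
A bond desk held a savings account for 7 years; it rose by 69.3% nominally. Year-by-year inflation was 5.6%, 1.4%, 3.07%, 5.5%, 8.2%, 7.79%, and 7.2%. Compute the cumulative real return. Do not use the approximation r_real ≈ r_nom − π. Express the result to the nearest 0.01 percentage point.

16.30%

Cumulative inflation factor: 1.056 × 1.014 × 1.0307 × 1.055 × 1.082 × 1.0779 × 1.072 ≈ 1.45575.
Nominal growth factor: 1.69300. Real growth factor = 1.69300 / 1.45575 ≈ 1.16297.
Total real return ≈ 16.2974%.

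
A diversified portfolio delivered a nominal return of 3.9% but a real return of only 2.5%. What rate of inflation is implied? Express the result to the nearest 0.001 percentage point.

From (1+r_nom) = (1+r_real)(1+π), we get 1+π = (1 + 3.9%)/(1 + 2.5%) = 1.039/1.025 ≈ 1.01366.
So π ≈ 1.3659%.

1.366%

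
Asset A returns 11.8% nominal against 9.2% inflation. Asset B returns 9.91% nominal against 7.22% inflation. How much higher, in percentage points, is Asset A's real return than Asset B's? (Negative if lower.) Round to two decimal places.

-0.13

Asset A real return: 1.118/1.092 − 1 = 2.381%.
Asset B real return: 1.0991/1.0722 − 1 = 2.509%.
Difference: 2.381 − 2.509 = -0.128 pp.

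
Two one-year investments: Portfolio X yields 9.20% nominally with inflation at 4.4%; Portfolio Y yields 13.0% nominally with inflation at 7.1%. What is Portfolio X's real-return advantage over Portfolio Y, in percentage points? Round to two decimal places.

-0.91

Portfolio X real return: 1.0920/1.044 − 1 = 4.598%.
Portfolio Y real return: 1.130/1.071 − 1 = 5.509%.
Difference: 4.598 − 5.509 = -0.911 pp.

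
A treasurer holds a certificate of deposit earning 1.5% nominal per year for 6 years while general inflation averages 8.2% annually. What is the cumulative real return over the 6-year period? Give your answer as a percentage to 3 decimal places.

-31.855%

The annual real rate is (1+1.5%)/(1+8.2%) − 1 = -6.1922%.
Compounded over 6 years: (1 + -0.061922)^6 − 1 ≈ -0.31855.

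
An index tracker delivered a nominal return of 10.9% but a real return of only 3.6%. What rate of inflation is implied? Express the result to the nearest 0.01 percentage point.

7.05%

From (1+r_nom) = (1+r_real)(1+π), we get 1+π = (1 + 10.9%)/(1 + 3.6%) = 1.109/1.036 ≈ 1.07046.
So π ≈ 7.0463%.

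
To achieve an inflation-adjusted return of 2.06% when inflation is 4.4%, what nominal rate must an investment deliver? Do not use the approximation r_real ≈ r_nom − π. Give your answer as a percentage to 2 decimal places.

6.55%

By the Fisher equation, 1 + r_nom = (1 + 2.06%)(1 + 4.4%) = 1.0206 × 1.044 = 1.0655064.
So r_nom = 6.55064%.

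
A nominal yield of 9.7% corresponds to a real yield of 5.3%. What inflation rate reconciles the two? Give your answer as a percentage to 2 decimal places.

4.18%

From (1+r_nom) = (1+r_real)(1+π), we get 1+π = (1 + 9.7%)/(1 + 5.3%) = 1.097/1.053 ≈ 1.04179.
So π ≈ 4.1785%.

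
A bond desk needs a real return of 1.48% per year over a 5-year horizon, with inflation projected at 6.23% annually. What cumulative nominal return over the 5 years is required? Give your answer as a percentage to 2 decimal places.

Required annual nominal rate: (1+1.48%)(1+6.23%) − 1 = 7.802204%.
Cumulative over 5 years: (1 + 0.07802204)^5 − 1 ≈ 0.45592.

45.59%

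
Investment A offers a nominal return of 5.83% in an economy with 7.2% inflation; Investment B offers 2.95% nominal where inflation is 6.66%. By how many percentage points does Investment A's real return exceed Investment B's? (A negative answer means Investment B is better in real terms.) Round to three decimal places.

2.200

Investment A real return: 1.0583/1.072 − 1 = -1.2780%.
Investment B real return: 1.0295/1.0666 − 1 = -3.4783%.
Difference: -1.2780 − (-3.4783) = 2.2003 pp.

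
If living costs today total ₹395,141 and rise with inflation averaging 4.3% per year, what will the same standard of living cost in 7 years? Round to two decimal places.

₹530,569.47

Cumulative price-level factor: (1+4.3%)^7 ≈ 1.3427345347.
The nominal amount required is ₹395,141 scaled up by that factor.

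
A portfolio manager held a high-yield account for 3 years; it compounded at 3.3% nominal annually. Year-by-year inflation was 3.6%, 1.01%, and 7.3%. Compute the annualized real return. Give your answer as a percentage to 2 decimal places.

Cumulative inflation factor: 1.036 × 1.0101 × 1.073 ≈ 1.12286.
Nominal growth factor: 1.10230. Real growth factor = 1.10230 / 1.12286 ≈ 0.98170.
Annualized: 0.98170^(1/3) − 1 ≈ -0.00614.

-0.61%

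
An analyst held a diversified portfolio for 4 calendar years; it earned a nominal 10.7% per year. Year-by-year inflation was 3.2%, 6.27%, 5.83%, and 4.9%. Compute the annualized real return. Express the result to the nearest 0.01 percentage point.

Cumulative inflation factor: 1.032 × 1.0627 × 1.0583 × 1.049 ≈ 1.21752.
Nominal growth factor: 1.50173. Real growth factor = 1.50173 / 1.21752 ≈ 1.23343.
Annualized: 1.23343^(1/4) − 1 ≈ 0.05385.

5.39%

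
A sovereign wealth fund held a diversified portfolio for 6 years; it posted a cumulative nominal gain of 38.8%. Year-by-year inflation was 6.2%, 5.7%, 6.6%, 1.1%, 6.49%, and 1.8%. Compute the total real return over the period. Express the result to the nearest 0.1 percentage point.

Cumulative inflation factor: 1.062 × 1.057 × 1.066 × 1.011 × 1.0649 × 1.018 ≈ 1.31149.
Nominal growth factor: 1.38800. Real growth factor = 1.38800 / 1.31149 ≈ 1.05834.
Total real return ≈ 5.8339%.

5.8%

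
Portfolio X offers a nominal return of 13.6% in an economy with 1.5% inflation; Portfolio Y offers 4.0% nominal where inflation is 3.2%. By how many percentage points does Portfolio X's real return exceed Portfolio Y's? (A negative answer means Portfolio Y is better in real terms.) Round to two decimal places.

11.15

Portfolio X real return: 1.136/1.015 − 1 = 11.921%.
Portfolio Y real return: 1.040/1.032 − 1 = 0.775%.
Difference: 11.921 − 0.775 = 11.146 pp.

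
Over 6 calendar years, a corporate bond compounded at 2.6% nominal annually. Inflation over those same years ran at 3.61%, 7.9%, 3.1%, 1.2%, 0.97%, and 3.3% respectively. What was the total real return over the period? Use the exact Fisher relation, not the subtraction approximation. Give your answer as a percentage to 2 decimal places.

-4.12%

Cumulative inflation factor: 1.0361 × 1.079 × 1.031 × 1.012 × 1.0097 × 1.033 ≈ 1.21662.
Nominal growth factor: 1.16650. Real growth factor = 1.16650 / 1.21662 ≈ 0.95880.
Total real return ≈ -4.1197%.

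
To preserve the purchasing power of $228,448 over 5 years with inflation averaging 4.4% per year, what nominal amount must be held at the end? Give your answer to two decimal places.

$283,328.23

Cumulative price-level factor: (1+4.4%)^5 ≈ 1.2402307454.
Multiplying $228,448 by the price-level factor gives the future nominal sum.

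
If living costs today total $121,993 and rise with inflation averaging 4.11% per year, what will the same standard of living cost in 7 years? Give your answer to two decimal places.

$161,726.82

Cumulative price-level factor: (1+4.11%)^7 ≈ 1.3257057054.
Multiplying $121,993 by the price-level factor gives the future nominal sum.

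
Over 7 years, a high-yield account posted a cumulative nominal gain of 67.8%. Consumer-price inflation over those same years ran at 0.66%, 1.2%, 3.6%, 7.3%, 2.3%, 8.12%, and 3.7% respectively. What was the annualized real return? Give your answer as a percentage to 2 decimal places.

3.73%

Cumulative inflation factor: 1.0066 × 1.012 × 1.036 × 1.073 × 1.023 × 1.0812 × 1.037 ≈ 1.29885.
Nominal growth factor: 1.67800. Real growth factor = 1.67800 / 1.29885 ≈ 1.29192.
Annualized: 1.29192^(1/7) − 1 ≈ 0.03727.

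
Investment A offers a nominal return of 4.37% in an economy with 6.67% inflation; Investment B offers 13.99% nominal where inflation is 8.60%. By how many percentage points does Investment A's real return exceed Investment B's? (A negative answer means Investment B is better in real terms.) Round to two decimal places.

Investment A real return: 1.0437/1.0667 − 1 = -2.156%.
Investment B real return: 1.1399/1.0860 − 1 = 4.963%.
Difference: -2.156 − 4.963 = -7.119 pp.

-7.12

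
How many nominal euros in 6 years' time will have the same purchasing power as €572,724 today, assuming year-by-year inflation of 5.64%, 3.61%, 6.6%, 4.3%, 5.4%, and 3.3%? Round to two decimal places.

€758,853.42

Cumulative price-level factor: 1.0564 × 1.0361 × 1.066 × 1.043 × 1.054 × 1.033 ≈ 1.3249897290.
The nominal amount required is €572,724 scaled up by that factor.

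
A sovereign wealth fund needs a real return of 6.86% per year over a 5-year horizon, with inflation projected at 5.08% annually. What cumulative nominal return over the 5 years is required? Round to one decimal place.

Required annual nominal rate: (1+6.86%)(1+5.08%) − 1 = 12.288488%.
Cumulative over 5 years: (1 + 0.12288488)^5 − 1 ≈ 0.78516.

78.5%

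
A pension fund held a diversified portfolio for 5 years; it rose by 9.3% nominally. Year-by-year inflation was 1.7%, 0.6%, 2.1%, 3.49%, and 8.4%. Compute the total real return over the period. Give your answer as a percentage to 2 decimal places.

-6.73%

Cumulative inflation factor: 1.017 × 1.006 × 1.021 × 1.0349 × 1.084 ≈ 1.17185.
Nominal growth factor: 1.09300. Real growth factor = 1.09300 / 1.17185 ≈ 0.93271.
Total real return ≈ -6.7287%.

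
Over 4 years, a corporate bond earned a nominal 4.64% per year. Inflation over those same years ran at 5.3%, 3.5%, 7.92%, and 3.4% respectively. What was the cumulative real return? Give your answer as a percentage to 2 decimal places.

Cumulative inflation factor: 1.053 × 1.035 × 1.0792 × 1.034 ≈ 1.21616.
Nominal growth factor: 1.19892. Real growth factor = 1.19892 / 1.21616 ≈ 0.98582.
Total real return ≈ -1.4175%.

-1.42%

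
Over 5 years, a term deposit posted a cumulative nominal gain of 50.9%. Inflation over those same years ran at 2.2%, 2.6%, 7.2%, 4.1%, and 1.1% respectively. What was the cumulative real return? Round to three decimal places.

Cumulative inflation factor: 1.022 × 1.026 × 1.072 × 1.041 × 1.011 ≈ 1.18303.
Nominal growth factor: 1.50900. Real growth factor = 1.50900 / 1.18303 ≈ 1.27554.
Total real return ≈ 27.5541%.

27.554%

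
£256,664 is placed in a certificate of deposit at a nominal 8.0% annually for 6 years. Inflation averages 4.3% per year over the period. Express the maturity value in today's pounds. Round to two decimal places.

£316,374.62

Nominal value at maturity: £256,664 × (1 + 8.0%)^6 ≈ £407,293.51.
Price-level factor over 6 years: (1 + 4.3%)^6 ≈ 1.2873773104.
Dividing the nominal maturity value by the price-level factor gives the value in today's money.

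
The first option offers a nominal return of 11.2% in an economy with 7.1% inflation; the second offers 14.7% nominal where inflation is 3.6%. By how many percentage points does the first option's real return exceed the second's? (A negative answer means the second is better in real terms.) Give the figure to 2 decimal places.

-6.89

The first option real return: 1.112/1.071 − 1 = 3.828%.
The second real return: 1.147/1.036 − 1 = 10.714%.
Difference: 3.828 − 10.714 = -6.886 pp.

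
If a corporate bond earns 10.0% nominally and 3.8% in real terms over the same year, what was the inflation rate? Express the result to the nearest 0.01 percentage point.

5.97%

From (1+r_nom) = (1+r_real)(1+π), we get 1+π = (1 + 10.0%)/(1 + 3.8%) = 1.100/1.038 ≈ 1.05973.
So π ≈ 5.9730%.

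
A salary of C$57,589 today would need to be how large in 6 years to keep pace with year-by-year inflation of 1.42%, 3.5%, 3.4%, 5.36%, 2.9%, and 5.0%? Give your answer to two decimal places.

Cumulative price-level factor: 1.0142 × 1.035 × 1.034 × 1.0536 × 1.029 × 1.050 ≈ 1.2355631026.
Multiplying C$57,589 by the price-level factor gives the future nominal sum.

C$71,154.84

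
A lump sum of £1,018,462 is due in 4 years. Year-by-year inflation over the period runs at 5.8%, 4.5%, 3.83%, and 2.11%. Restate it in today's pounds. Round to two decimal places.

£868,863.88

Price-level factor over 4 years: 1.058 × 1.045 × 1.0383 × 1.0211 ≈ 1.1721767106.
Purchasing power today: £1,018,462 divided by that factor.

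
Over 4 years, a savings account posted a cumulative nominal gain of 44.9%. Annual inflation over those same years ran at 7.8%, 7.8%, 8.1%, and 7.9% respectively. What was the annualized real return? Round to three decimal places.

Cumulative inflation factor: 1.078 × 1.078 × 1.081 × 1.079 ≈ 1.35545.
Nominal growth factor: 1.44900. Real growth factor = 1.44900 / 1.35545 ≈ 1.06901.
Annualized: 1.06901^(1/4) − 1 ≈ 0.01682.

1.682%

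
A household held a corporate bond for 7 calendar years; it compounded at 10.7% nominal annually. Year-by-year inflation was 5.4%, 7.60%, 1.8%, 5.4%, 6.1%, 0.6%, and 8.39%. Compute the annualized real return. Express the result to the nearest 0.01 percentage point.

Cumulative inflation factor: 1.054 × 1.0760 × 1.018 × 1.054 × 1.061 × 1.006 × 1.0839 ≈ 1.40781.
Nominal growth factor: 2.03720. Real growth factor = 2.03720 / 1.40781 ≈ 1.44707.
Annualized: 1.44707^(1/7) − 1 ≈ 0.05421.

5.42%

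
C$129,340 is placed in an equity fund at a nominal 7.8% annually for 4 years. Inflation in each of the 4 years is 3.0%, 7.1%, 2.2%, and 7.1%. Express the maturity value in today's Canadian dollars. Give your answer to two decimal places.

C$144,657.46

Nominal value at maturity: C$129,340 × (1 + 7.8%)^4 ≈ C$174,665.81.
Price-level factor over 4 years: 1.030 × 1.071 × 1.022 × 1.071 ≈ 1.2074441791.
The maturity value deflated by that factor is the answer in today's purchasing power.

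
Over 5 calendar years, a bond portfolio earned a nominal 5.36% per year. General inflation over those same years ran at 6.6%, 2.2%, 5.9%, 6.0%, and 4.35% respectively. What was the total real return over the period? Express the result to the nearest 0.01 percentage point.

1.74%

Cumulative inflation factor: 1.066 × 1.022 × 1.059 × 1.060 × 1.0435 ≈ 1.27615.
Nominal growth factor: 1.29831. Real growth factor = 1.29831 / 1.27615 ≈ 1.01736.
Total real return ≈ 1.7364%.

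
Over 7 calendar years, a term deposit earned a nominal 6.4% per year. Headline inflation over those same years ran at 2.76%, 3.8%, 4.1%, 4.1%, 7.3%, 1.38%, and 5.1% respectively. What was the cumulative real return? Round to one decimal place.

16.8%

Cumulative inflation factor: 1.0276 × 1.038 × 1.041 × 1.041 × 1.073 × 1.0138 × 1.051 ≈ 1.32153.
Nominal growth factor: 1.54380. Real growth factor = 1.54380 / 1.32153 ≈ 1.16819.
Total real return ≈ 16.8191%.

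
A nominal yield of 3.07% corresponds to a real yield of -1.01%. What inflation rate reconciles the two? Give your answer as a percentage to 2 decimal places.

From (1+r_nom) = (1+r_real)(1+π), we get 1+π = (1 + 3.07%)/(1 − 1.01%) = 1.0307/0.9899 ≈ 1.04122.
So π ≈ 4.1216%.

4.12%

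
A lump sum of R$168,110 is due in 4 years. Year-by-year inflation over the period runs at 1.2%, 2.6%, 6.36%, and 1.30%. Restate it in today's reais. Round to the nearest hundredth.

R$150,271.94

Price-level factor over 4 years: 1.012 × 1.026 × 1.0636 × 1.0130 ≈ 1.1187051756.
Purchasing power today: R$168,110 divided by that factor.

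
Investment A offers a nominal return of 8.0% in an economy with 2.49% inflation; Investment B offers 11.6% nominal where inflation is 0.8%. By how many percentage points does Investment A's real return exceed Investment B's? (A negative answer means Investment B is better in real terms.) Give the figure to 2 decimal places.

-5.34

Investment A real return: 1.080/1.0249 − 1 = 5.376%.
Investment B real return: 1.116/1.008 − 1 = 10.714%.
Difference: 5.376 − 10.714 = -5.338 pp.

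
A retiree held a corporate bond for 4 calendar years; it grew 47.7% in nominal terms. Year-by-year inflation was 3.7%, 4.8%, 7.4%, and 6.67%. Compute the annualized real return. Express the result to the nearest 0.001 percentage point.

Cumulative inflation factor: 1.037 × 1.048 × 1.074 × 1.0667 ≈ 1.24505.
Nominal growth factor: 1.47700. Real growth factor = 1.47700 / 1.24505 ≈ 1.18630.
Annualized: 1.18630^(1/4) − 1 ≈ 0.04363.

4.363%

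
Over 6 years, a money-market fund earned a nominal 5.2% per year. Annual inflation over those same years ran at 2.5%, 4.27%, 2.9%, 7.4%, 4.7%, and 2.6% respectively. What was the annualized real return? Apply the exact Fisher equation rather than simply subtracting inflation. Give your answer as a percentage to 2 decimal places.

Cumulative inflation factor: 1.025 × 1.0427 × 1.029 × 1.074 × 1.047 × 1.026 ≈ 1.26881.
Nominal growth factor: 1.35548. Real growth factor = 1.35548 / 1.26881 ≈ 1.06831.
Annualized: 1.06831^(1/6) − 1 ≈ 0.01107.

1.11%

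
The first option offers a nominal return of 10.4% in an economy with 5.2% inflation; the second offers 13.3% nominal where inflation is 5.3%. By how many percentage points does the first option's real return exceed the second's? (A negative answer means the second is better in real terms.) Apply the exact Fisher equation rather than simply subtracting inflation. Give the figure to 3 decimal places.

The first option real return: 1.104/1.052 − 1 = 4.9430%.
The second real return: 1.133/1.053 − 1 = 7.5973%.
Difference: 4.9430 − 7.5973 = -2.6543 pp.

-2.654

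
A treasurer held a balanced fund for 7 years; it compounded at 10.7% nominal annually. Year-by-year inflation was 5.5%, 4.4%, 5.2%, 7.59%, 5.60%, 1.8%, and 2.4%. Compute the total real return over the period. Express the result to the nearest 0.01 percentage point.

Cumulative inflation factor: 1.055 × 1.044 × 1.052 × 1.0759 × 1.0560 × 1.018 × 1.024 ≈ 1.37231.
Nominal growth factor: 2.03720. Real growth factor = 2.03720 / 1.37231 ≈ 1.48450.
Total real return ≈ 48.4503%.

48.45%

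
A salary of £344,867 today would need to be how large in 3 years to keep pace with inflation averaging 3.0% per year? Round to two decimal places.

£376,845.48

Cumulative price-level factor: (1+3.0%)^3 = 1.092727.
The nominal amount required is £344,867 scaled up by that factor.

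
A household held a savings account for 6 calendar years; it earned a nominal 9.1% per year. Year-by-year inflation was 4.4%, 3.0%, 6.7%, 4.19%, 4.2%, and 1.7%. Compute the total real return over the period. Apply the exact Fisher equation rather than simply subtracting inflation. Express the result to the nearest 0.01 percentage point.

Cumulative inflation factor: 1.044 × 1.030 × 1.067 × 1.0419 × 1.042 × 1.017 ≈ 1.26683.
Nominal growth factor: 1.68635. Real growth factor = 1.68635 / 1.26683 ≈ 1.33116.
Total real return ≈ 33.1164%.

33.12%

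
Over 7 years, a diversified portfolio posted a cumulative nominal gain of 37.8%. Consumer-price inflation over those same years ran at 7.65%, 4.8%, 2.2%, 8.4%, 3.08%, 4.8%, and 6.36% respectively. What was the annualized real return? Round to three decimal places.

Cumulative inflation factor: 1.0765 × 1.048 × 1.022 × 1.084 × 1.0308 × 1.048 × 1.0636 ≈ 1.43605.
Nominal growth factor: 1.37800. Real growth factor = 1.37800 / 1.43605 ≈ 0.95958.
Annualized: 0.95958^(1/7) − 1 ≈ -0.00588.

-0.588%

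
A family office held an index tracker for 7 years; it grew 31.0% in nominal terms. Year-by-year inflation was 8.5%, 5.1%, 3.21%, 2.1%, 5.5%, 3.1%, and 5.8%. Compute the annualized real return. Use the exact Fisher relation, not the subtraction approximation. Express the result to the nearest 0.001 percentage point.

Cumulative inflation factor: 1.085 × 1.051 × 1.0321 × 1.021 × 1.055 × 1.031 × 1.058 ≈ 1.38286.
Nominal growth factor: 1.31000. Real growth factor = 1.31000 / 1.38286 ≈ 0.94732.
Annualized: 0.94732^(1/7) − 1 ≈ -0.00770.

-0.770%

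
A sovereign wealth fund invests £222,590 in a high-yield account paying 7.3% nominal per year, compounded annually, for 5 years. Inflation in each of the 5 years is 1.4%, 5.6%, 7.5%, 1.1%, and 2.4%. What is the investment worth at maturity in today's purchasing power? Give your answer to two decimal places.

Nominal value at maturity: £222,590 × (1 + 7.3%)^5 ≈ £316,595.15.
Price-level factor over 5 years: 1.014 × 1.056 × 1.075 × 1.011 × 1.024 ≈ 1.1916849365.
The maturity value deflated by that factor is the answer in today's purchasing power.

£265,670.18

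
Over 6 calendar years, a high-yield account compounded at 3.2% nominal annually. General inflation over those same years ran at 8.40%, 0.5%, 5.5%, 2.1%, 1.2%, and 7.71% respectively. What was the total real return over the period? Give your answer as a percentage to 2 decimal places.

-5.56%

Cumulative inflation factor: 1.0840 × 1.005 × 1.055 × 1.021 × 1.012 × 1.0771 ≈ 1.27912.
Nominal growth factor: 1.20803. Real growth factor = 1.20803 / 1.27912 ≈ 0.94443.
Total real return ≈ -5.5574%.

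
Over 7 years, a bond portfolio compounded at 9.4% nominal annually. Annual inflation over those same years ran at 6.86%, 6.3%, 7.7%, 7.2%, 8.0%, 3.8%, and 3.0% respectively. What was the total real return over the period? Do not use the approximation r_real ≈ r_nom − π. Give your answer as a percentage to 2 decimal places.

23.85%

Cumulative inflation factor: 1.0686 × 1.063 × 1.077 × 1.072 × 1.080 × 1.038 × 1.030 ≈ 1.51432.
Nominal growth factor: 1.87552. Real growth factor = 1.87552 / 1.51432 ≈ 1.23852.
Total real return ≈ 23.8523%.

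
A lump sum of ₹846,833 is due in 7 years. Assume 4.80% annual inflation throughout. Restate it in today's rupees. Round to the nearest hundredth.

Price-level factor over 7 years: (1 + 4.80%)^7 ≈ 1.3884459516.
Purchasing power today: ₹846,833 divided by that factor.

₹609,914.27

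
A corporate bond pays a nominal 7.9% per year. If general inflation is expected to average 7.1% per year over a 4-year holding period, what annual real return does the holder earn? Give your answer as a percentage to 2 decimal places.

0.75%

With constant rates the annual real return is the same each year: (1+7.9%)/(1+7.1%) − 1 = 0.00747.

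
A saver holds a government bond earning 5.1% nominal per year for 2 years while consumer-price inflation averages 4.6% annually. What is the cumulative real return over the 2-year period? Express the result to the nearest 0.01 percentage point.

The annual real rate is (1+5.1%)/(1+4.6%) − 1 = 0.4780%.
Compounded over 2 years: (1 + 0.004780)^2 − 1 ≈ 0.00958.

0.96%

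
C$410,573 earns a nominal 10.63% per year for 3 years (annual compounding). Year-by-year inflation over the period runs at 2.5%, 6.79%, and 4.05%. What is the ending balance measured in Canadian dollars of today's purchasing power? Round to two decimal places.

C$488,104.25

Nominal value at maturity: C$410,573 × (1 + 10.63%)^3 ≈ C$555,915.94.
Price-level factor over 3 years: 1.025 × 1.0679 × 1.0405 ≈ 1.1389286988.
Dividing the nominal maturity value by the price-level factor gives the value in today's money.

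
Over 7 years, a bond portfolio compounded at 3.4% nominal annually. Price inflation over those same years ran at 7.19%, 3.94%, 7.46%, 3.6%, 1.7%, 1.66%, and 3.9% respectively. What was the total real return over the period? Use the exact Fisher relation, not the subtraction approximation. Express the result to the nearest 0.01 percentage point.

Cumulative inflation factor: 1.0719 × 1.0394 × 1.0746 × 1.036 × 1.017 × 1.0166 × 1.039 ≈ 1.33239.
Nominal growth factor: 1.26370. Real growth factor = 1.26370 / 1.33239 ≈ 0.94845.
Total real return ≈ -5.1552%.

-5.16%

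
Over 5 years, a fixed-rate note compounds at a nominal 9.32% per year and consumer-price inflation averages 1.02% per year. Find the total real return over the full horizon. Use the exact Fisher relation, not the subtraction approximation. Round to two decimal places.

The annual real rate is (1+9.32%)/(1+1.02%) − 1 = 8.2162%.
Compounded over 5 years: (1 + 0.082162)^5 − 1 ≈ 0.48409.

48.41%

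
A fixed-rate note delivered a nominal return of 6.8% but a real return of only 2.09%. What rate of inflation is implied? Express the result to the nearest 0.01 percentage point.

From (1+r_nom) = (1+r_real)(1+π), we get 1+π = (1 + 6.8%)/(1 + 2.09%) = 1.068/1.0209 ≈ 1.04614.
So π ≈ 4.6136%.

4.61%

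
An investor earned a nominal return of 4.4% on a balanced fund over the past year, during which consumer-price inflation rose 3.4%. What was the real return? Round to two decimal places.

Real return via the Fisher equation: (1 + 4.4%)/(1 + 3.4%) − 1 = 1.044/1.034 − 1 ≈ 0.00967.

0.97%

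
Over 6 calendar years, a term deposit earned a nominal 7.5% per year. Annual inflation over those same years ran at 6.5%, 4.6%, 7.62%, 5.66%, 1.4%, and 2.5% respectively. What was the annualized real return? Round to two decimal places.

Cumulative inflation factor: 1.065 × 1.046 × 1.0762 × 1.0566 × 1.014 × 1.025 ≈ 1.31658.
Nominal growth factor: 1.54330. Real growth factor = 1.54330 / 1.31658 ≈ 1.17221.
Annualized: 1.17221^(1/6) − 1 ≈ 0.02684.

2.68%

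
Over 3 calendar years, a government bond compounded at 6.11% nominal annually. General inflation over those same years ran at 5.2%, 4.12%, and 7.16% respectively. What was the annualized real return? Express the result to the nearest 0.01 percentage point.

Cumulative inflation factor: 1.052 × 1.0412 × 1.0716 ≈ 1.17377.
Nominal growth factor: 1.19473. Real growth factor = 1.19473 / 1.17377 ≈ 1.01786.
Annualized: 1.01786^(1/3) − 1 ≈ 0.00592.

0.59%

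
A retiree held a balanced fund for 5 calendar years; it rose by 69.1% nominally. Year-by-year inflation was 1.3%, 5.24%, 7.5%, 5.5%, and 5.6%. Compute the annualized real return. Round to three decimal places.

5.781%

Cumulative inflation factor: 1.013 × 1.0524 × 1.075 × 1.055 × 1.056 ≈ 1.27678.
Nominal growth factor: 1.69100. Real growth factor = 1.69100 / 1.27678 ≈ 1.32443.
Annualized: 1.32443^(1/5) − 1 ≈ 0.05781.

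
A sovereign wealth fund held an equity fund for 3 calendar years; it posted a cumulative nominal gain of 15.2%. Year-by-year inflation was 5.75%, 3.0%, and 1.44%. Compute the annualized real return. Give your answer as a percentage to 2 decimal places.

1.40%

Cumulative inflation factor: 1.0575 × 1.030 × 1.0144 ≈ 1.10491.
Nominal growth factor: 1.15200. Real growth factor = 1.15200 / 1.10491 ≈ 1.04262.
Annualized: 1.04262^(1/3) − 1 ≈ 0.01401.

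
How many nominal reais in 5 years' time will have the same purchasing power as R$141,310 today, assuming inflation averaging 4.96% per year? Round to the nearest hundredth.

R$180,008.08

Cumulative price-level factor: (1+4.96%)^5 ≈ 1.2738524015.
Multiplying R$141,310 by the price-level factor gives the future nominal sum.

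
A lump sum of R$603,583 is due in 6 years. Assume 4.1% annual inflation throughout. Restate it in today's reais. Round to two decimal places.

Price-level factor over 6 years: (1 + 4.1%)^6 ≈ 1.2726365063.
Purchasing power today: R$603,583 divided by that factor.

R$474,277.61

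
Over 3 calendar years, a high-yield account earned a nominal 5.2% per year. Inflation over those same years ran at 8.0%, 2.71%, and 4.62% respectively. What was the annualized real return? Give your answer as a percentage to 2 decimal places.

Cumulative inflation factor: 1.080 × 1.0271 × 1.0462 ≈ 1.16052.
Nominal growth factor: 1.16425. Real growth factor = 1.16425 / 1.16052 ≈ 1.00322.
Annualized: 1.00322^(1/3) − 1 ≈ 0.00107.

0.11%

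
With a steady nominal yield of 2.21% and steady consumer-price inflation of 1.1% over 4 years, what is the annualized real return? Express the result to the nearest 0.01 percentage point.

1.10%

With constant rates the annual real return is the same each year: (1+2.21%)/(1+1.1%) − 1 = 0.01098.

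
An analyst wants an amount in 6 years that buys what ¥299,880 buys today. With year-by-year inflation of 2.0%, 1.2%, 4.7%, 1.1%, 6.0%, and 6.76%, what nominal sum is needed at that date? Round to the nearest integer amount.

Cumulative price-level factor: 1.020 × 1.012 × 1.047 × 1.011 × 1.060 × 1.0676 ≈ 1.2364966723.
The nominal amount required is ¥299,880 scaled up by that factor.

¥370,801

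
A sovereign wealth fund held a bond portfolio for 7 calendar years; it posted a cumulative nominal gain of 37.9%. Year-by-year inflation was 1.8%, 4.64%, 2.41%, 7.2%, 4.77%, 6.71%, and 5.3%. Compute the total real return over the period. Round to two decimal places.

0.16%

Cumulative inflation factor: 1.018 × 1.0464 × 1.0241 × 1.072 × 1.0477 × 1.0671 × 1.053 ≈ 1.37674.
Nominal growth factor: 1.37900. Real growth factor = 1.37900 / 1.37674 ≈ 1.00164.
Total real return ≈ 0.1639%.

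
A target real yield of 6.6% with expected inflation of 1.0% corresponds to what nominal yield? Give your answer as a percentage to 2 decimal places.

7.67%

By the Fisher equation, 1 + r_nom = (1 + 6.6%)(1 + 1.0%) = 1.066 × 1.010 = 1.07666.
So r_nom = 7.666%.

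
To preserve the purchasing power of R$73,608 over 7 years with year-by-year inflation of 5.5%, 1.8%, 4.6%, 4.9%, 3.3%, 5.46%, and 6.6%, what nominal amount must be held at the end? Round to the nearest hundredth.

Cumulative price-level factor: 1.055 × 1.018 × 1.046 × 1.049 × 1.033 × 1.0546 × 1.066 ≈ 1.3685248996.
The nominal amount required is R$73,608 scaled up by that factor.

R$100,734.38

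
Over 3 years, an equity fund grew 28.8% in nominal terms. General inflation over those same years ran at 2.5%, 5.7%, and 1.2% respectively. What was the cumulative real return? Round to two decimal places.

17.47%

Cumulative inflation factor: 1.025 × 1.057 × 1.012 ≈ 1.09643.
Nominal growth factor: 1.28800. Real growth factor = 1.28800 / 1.09643 ≈ 1.17473.
Total real return ≈ 17.4726%.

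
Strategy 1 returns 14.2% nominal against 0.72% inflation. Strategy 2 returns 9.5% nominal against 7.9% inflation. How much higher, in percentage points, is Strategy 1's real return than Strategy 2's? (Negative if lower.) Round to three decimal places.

Strategy 1 real return: 1.142/1.0072 − 1 = 13.3836%.
Strategy 2 real return: 1.095/1.079 − 1 = 1.4829%.
Difference: 13.3836 − 1.4829 = 11.9007 pp.

11.901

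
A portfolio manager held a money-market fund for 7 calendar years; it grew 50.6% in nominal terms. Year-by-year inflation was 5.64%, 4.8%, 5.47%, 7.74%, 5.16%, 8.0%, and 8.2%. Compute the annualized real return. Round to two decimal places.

-0.37%

Cumulative inflation factor: 1.0564 × 1.048 × 1.0547 × 1.0774 × 1.0516 × 1.080 × 1.082 ≈ 1.54596.
Nominal growth factor: 1.50600. Real growth factor = 1.50600 / 1.54596 ≈ 0.97415.
Annualized: 0.97415^(1/7) − 1 ≈ -0.00373.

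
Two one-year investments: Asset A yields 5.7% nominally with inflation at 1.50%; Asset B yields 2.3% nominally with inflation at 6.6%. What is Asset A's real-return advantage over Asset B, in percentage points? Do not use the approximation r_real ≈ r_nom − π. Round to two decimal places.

8.17

Asset A real return: 1.057/1.0150 − 1 = 4.138%.
Asset B real return: 1.023/1.066 − 1 = -4.034%.
Difference: 4.138 − (-4.034) = 8.172 pp.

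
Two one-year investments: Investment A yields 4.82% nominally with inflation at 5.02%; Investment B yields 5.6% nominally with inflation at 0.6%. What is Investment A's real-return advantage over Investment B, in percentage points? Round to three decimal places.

-5.161

Investment A real return: 1.0482/1.0502 − 1 = -0.1904%.
Investment B real return: 1.056/1.006 − 1 = 4.9702%.
Difference: -0.1904 − 4.9702 = -5.1606 pp.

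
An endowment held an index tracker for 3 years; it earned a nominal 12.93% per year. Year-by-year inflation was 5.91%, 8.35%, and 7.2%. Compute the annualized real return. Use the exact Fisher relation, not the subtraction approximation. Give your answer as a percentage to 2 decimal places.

Cumulative inflation factor: 1.0591 × 1.0835 × 1.072 ≈ 1.23016.
Nominal growth factor: 1.44022. Real growth factor = 1.44022 / 1.23016 ≈ 1.17076.
Annualized: 1.17076^(1/3) − 1 ≈ 0.05396.

5.40%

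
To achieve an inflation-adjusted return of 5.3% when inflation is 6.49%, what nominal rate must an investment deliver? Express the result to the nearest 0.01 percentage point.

12.13%

By the Fisher equation, 1 + r_nom = (1 + 5.3%)(1 + 6.49%) = 1.053 × 1.0649 = 1.1213397.
So r_nom = 12.13397%.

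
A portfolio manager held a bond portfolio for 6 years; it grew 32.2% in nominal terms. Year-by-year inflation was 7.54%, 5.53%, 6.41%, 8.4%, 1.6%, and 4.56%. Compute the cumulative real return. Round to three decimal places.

-4.936%

Cumulative inflation factor: 1.0754 × 1.0553 × 1.0641 × 1.084 × 1.016 × 1.0456 ≈ 1.39065.
Nominal growth factor: 1.32200. Real growth factor = 1.32200 / 1.39065 ≈ 0.95064.
Total real return ≈ -4.9364%.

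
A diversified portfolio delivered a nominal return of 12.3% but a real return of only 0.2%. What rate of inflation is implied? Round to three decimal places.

From (1+r_nom) = (1+r_real)(1+π), we get 1+π = (1 + 12.3%)/(1 + 0.2%) = 1.123/1.002 ≈ 1.12076.
So π ≈ 12.0758%.

12.076%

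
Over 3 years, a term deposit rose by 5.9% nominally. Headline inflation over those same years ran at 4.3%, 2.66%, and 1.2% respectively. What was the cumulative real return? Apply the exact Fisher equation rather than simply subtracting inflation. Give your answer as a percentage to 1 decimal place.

Cumulative inflation factor: 1.043 × 1.0266 × 1.012 ≈ 1.08359.
Nominal growth factor: 1.05900. Real growth factor = 1.05900 / 1.08359 ≈ 0.97730.
Total real return ≈ -2.2696%.

-2.3%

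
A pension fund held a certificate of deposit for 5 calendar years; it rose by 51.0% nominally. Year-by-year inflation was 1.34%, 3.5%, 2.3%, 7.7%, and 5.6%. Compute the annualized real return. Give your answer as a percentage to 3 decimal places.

Cumulative inflation factor: 1.0134 × 1.035 × 1.023 × 1.077 × 1.056 ≈ 1.22033.
Nominal growth factor: 1.51000. Real growth factor = 1.51000 / 1.22033 ≈ 1.23737.
Annualized: 1.23737^(1/5) − 1 ≈ 0.04352.

4.352%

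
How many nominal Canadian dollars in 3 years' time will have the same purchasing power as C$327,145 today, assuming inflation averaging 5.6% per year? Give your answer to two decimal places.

C$385,240.59

Cumulative price-level factor: (1+5.6%)^3 = 1.177583616.
Multiplying C$327,145 by the price-level factor gives the future nominal sum.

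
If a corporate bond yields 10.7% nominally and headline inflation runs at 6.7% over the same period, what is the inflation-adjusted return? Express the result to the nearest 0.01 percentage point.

3.75%

Real return via the Fisher equation: (1 + 10.7%)/(1 + 6.7%) − 1 = 1.107/1.067 − 1 ≈ 0.03749.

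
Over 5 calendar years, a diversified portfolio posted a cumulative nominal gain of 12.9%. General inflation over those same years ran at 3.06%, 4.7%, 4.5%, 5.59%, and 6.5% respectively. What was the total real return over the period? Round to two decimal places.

-10.96%

Cumulative inflation factor: 1.0306 × 1.047 × 1.045 × 1.0559 × 1.065 ≈ 1.26802.
Nominal growth factor: 1.12900. Real growth factor = 1.12900 / 1.26802 ≈ 0.89037.
Total real return ≈ -10.9634%.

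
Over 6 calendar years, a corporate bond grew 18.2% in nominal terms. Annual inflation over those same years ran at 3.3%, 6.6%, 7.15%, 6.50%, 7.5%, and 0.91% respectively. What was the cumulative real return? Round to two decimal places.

Cumulative inflation factor: 1.033 × 1.066 × 1.0715 × 1.0650 × 1.075 × 1.0091 ≈ 1.36314.
Nominal growth factor: 1.18200. Real growth factor = 1.18200 / 1.36314 ≈ 0.86711.
Total real return ≈ -13.2887%.

-13.29%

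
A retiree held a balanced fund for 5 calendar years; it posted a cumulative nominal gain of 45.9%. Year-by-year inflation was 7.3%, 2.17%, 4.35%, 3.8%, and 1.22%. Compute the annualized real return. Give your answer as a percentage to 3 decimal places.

Cumulative inflation factor: 1.073 × 1.0217 × 1.0435 × 1.038 × 1.0122 ≈ 1.20193.
Nominal growth factor: 1.45900. Real growth factor = 1.45900 / 1.20193 ≈ 1.21388.
Annualized: 1.21388^(1/5) − 1 ≈ 0.03953.

3.953%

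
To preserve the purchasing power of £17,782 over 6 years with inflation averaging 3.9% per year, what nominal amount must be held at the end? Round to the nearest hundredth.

£22,370.41

Cumulative price-level factor: (1+3.9%)^6 ≈ 1.2580366265.
The nominal amount required is £17,782 scaled up by that factor.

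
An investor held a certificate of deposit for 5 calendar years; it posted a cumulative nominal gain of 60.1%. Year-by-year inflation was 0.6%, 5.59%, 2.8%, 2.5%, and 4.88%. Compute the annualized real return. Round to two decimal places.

6.40%

Cumulative inflation factor: 1.006 × 1.0559 × 1.028 × 1.025 × 1.0488 ≈ 1.17390.
Nominal growth factor: 1.60100. Real growth factor = 1.60100 / 1.17390 ≈ 1.36383.
Annualized: 1.36383^(1/5) − 1 ≈ 0.06403.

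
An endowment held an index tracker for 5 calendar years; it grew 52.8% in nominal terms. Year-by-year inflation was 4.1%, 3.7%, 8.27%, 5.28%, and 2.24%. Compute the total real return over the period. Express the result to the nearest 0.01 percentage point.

Cumulative inflation factor: 1.041 × 1.037 × 1.0827 × 1.0528 × 1.0224 ≈ 1.25807.
Nominal growth factor: 1.52800. Real growth factor = 1.52800 / 1.25807 ≈ 1.21456.
Total real return ≈ 21.4560%.

21.46%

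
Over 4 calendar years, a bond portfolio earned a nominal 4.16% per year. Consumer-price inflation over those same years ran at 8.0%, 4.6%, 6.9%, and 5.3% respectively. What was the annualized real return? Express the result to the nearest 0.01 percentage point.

-1.91%

Cumulative inflation factor: 1.080 × 1.046 × 1.069 × 1.053 ≈ 1.27163.
Nominal growth factor: 1.17707. Real growth factor = 1.17707 / 1.27163 ≈ 0.92564.
Annualized: 0.92564^(1/4) − 1 ≈ -0.01913.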